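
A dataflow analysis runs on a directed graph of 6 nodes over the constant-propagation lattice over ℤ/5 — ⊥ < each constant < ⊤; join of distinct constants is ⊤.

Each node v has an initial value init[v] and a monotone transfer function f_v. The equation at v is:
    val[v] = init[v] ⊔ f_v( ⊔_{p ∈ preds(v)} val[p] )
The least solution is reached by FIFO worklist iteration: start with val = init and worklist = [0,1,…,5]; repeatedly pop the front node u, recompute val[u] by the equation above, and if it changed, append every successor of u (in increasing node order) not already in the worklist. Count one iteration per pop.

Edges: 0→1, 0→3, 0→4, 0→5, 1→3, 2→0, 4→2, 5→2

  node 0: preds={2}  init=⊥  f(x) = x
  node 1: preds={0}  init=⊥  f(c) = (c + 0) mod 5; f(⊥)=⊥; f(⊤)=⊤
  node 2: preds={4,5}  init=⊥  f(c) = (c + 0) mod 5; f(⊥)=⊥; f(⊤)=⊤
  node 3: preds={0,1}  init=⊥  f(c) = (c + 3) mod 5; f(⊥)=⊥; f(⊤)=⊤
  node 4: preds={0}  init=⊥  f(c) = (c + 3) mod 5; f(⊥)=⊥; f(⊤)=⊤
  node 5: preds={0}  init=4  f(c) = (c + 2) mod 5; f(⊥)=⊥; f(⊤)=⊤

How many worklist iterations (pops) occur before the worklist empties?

18

Trace (18 dequeues):
  [1] u=0 | in ⊥ | out ⊥ | ==
  [2] u=1 | in ⊥ | out ⊥ | ==
  [3] u=2 | in 4 | out 4 | prev ⊥ | push {0}
  [4] u=3 | in ⊥ | out ⊥ | ==
  [5] u=4 | in ⊥ | out ⊥ | ==
  [6] u=5 | in ⊥ | out 4 | ==
  [7] u=0 | in 4 | out 4 | prev ⊥ | push {1,3,4,5}
  [8] u=1 | in 4 | out 4 | prev ⊥ | push {}
  [9] u=3 | in 4 | out 2 | prev ⊥ | push {}
  [10] u=4 | in 4 | out 2 | prev ⊥ | push {2}
  [11] u=5 | in 4 | out ⊤ | prev 4 | push {}
  [12] u=2 | in ⊤ | out ⊤ | prev 4 | push {0}
  [13] u=0 | in ⊤ | out ⊤ | prev 4 | push {1,3,4,5}
  [14] u=1 | in ⊤ | out ⊤ | prev 4 | push {}
  [15] u=3 | in ⊤ | out ⊤ | prev 2 | push {}
  [16] u=4 | in ⊤ | out ⊤ | prev 2 | push {2}
  [17] u=5 | in ⊤ | out ⊤ | ==
  [18] u=2 | in ⊤ | out ⊤ | ==

Converged values:
  [0] ⊤
  [1] ⊤
  [2] ⊤
  [3] ⊤
  [4] ⊤
  [5] ⊤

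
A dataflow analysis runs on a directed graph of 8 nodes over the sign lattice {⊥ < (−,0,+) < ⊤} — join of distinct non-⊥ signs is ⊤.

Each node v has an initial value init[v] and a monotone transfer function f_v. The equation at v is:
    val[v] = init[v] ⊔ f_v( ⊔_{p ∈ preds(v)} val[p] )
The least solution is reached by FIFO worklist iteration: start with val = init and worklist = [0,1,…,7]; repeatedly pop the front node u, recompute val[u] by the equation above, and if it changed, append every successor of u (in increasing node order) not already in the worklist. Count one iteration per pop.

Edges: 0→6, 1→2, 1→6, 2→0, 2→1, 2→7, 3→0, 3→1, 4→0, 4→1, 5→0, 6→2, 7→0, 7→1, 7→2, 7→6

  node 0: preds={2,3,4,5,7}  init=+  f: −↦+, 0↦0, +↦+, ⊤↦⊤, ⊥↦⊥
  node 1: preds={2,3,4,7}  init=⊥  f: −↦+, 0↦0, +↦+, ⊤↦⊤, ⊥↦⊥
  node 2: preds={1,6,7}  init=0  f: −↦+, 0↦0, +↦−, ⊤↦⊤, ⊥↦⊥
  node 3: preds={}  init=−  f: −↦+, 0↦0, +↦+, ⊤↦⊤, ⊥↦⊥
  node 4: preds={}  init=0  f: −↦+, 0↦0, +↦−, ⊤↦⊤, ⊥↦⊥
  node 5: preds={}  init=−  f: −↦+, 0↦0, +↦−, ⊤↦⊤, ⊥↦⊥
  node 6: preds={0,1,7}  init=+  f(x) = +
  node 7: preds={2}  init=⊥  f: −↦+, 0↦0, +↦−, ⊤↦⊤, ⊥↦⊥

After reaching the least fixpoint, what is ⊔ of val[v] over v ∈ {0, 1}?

⊤

Trace (12 dequeues):
  [1] u=0 | in ⊤ | out ⊤ | prev + | push {}
  [2] u=1 | in ⊤ | out ⊤ | prev ⊥ | push {}
  [3] u=2 | in ⊤ | out ⊤ | prev 0 | push {0,1}
  [4] u=3 | in ⊥ | out − | ==
  [5] u=4 | in ⊥ | out 0 | ==
  [6] u=5 | in ⊥ | out − | ==
  [7] u=6 | in ⊤ | out + | ==
  [8] u=7 | in ⊤ | out ⊤ | prev ⊥ | push {2,6}
  [9] u=0 | in ⊤ | out ⊤ | ==
  [10] u=1 | in ⊤ | out ⊤ | ==
  [11] u=2 | in ⊤ | out ⊤ | ==
  [12] u=6 | in ⊤ | out + | ==

Converged values:
  [0] ⊤
  [1] ⊤
  [2] ⊤
  [3] −
  [4] 0
  [5] −
  [6] +
  [7] ⊤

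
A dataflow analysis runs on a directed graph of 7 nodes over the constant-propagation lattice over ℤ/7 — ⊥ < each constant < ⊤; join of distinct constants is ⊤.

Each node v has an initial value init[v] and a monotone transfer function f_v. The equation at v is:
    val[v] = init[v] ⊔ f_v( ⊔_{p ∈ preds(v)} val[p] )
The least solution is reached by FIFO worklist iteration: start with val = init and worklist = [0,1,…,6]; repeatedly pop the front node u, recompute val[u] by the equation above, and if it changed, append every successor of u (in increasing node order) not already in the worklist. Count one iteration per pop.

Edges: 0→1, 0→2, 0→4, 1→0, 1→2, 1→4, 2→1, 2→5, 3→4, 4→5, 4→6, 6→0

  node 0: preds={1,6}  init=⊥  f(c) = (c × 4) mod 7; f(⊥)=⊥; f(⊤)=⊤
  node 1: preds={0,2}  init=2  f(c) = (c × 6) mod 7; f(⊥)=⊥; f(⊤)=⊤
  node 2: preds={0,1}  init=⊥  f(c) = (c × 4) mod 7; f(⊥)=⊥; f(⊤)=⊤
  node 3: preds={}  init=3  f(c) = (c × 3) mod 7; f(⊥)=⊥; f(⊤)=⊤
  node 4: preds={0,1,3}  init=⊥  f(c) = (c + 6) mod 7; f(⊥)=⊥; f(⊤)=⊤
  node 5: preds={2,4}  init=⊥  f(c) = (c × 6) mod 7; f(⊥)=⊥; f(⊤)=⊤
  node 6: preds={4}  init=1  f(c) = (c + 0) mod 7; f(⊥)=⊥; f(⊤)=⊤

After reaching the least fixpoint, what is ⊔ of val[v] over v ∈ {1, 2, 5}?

⊤

Iteration log — 9 steps:
  step 1. node 0  ⊔preds=⊤  new=⊤  old=⊥  +wl: 
  step 2. node 1  ⊔preds=⊤  new=⊤  old=2  +wl: 0
  step 3. node 2  ⊔preds=⊤  new=⊤  old=⊥  +wl: 1
  step 4. node 3  ⊔preds=⊥  new=3  stable
  step 5. node 4  ⊔preds=⊤  new=⊤  old=⊥  +wl: 
  step 6. node 5  ⊔preds=⊤  new=⊤  old=⊥  +wl: 
  step 7. node 6  ⊔preds=⊤  new=⊤  old=1  +wl: 
  step 8. node 0  ⊔preds=⊤  new=⊤  stable
  step 9. node 1  ⊔preds=⊤  new=⊤  stable

Least fixpoint reached:
  node 0: ⊤
  node 1: ⊤
  node 2: ⊤
  node 3: 3
  node 4: ⊤
  node 5: ⊤
  node 6: ⊤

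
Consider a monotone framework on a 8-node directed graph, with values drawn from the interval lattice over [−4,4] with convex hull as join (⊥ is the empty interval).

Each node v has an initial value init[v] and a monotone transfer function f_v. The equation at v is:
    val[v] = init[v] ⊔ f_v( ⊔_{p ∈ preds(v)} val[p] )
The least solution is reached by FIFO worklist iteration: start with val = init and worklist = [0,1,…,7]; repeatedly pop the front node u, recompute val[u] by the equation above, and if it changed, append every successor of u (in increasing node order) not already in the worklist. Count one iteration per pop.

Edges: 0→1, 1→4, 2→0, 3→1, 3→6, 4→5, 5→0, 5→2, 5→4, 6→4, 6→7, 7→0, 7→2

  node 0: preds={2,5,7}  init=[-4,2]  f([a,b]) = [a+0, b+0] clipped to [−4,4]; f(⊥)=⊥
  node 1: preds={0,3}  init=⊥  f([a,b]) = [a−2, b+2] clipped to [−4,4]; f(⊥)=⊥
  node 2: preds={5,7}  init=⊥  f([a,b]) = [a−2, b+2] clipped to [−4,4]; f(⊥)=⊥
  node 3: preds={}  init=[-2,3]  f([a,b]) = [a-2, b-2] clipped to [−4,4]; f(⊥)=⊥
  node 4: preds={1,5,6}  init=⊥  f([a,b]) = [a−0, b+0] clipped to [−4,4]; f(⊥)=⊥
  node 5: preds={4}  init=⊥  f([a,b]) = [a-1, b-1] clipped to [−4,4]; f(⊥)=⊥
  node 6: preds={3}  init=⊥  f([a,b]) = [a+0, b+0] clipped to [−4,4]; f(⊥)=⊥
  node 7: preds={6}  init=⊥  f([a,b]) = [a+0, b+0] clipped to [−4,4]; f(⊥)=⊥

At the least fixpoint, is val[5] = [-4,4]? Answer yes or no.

Iteration log — 14 steps:
  step 1. node 0  ⊔preds=⊥  new=[-4,2]  stable
  step 2. node 1  ⊔preds=[-4,3]  new=[-4,4]  old=⊥  +wl: 
  step 3. node 2  ⊔preds=⊥  new=⊥  stable
  step 4. node 3  ⊔preds=⊥  new=[-2,3]  stable
  step 5. node 4  ⊔preds=[-4,4]  new=[-4,4]  old=⊥  +wl: 
  step 6. node 5  ⊔preds=[-4,4]  new=[-4,3]  old=⊥  +wl: 0,2,4
  step 7. node 6  ⊔preds=[-2,3]  new=[-2,3]  old=⊥  +wl: 
  step 8. node 7  ⊔preds=[-2,3]  new=[-2,3]  old=⊥  +wl: 
  step 9. node 0  ⊔preds=[-4,3]  new=[-4,3]  old=[-4,2]  +wl: 1
  step 10. node 2  ⊔preds=[-4,3]  new=[-4,4]  old=⊥  +wl: 0
  step 11. node 4  ⊔preds=[-4,4]  new=[-4,4]  stable
  step 12. node 1  ⊔preds=[-4,3]  new=[-4,4]  stable
  step 13. node 0  ⊔preds=[-4,4]  new=[-4,4]  old=[-4,3]  +wl: 1
  step 14. node 1  ⊔preds=[-4,4]  new=[-4,4]  stable

Least fixpoint reached:
  node 0: [-4,4]
  node 1: [-4,4]
  node 2: [-4,4]
  node 3: [-2,3]
  node 4: [-4,4]
  node 5: [-4,3]
  node 6: [-2,3]
  node 7: [-2,3]

no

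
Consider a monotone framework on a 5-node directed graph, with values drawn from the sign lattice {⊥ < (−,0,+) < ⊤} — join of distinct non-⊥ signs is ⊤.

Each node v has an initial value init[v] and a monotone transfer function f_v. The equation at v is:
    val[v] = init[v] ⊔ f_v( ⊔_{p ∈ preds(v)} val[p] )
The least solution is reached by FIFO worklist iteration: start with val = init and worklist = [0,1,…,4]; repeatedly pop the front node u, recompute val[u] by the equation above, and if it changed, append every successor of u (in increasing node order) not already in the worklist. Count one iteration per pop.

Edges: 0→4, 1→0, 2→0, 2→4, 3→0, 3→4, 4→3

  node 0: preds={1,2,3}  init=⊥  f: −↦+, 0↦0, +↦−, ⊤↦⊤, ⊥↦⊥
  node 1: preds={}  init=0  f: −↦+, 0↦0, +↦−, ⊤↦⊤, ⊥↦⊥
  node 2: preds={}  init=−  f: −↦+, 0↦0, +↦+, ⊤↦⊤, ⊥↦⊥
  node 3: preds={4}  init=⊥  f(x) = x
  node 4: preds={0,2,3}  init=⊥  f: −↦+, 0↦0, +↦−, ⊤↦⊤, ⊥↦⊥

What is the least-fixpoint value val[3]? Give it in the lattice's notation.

⊤

Trace (8 dequeues):
  [1] u=0 | in ⊤ | out ⊤ | prev ⊥ | push {}
  [2] u=1 | in ⊥ | out 0 | ==
  [3] u=2 | in ⊥ | out − | ==
  [4] u=3 | in ⊥ | out ⊥ | ==
  [5] u=4 | in ⊤ | out ⊤ | prev ⊥ | push {3}
  [6] u=3 | in ⊤ | out ⊤ | prev ⊥ | push {0,4}
  [7] u=0 | in ⊤ | out ⊤ | ==
  [8] u=4 | in ⊤ | out ⊤ | ==

Converged values:
  [0] ⊤
  [1] 0
  [2] −
  [3] ⊤
  [4] ⊤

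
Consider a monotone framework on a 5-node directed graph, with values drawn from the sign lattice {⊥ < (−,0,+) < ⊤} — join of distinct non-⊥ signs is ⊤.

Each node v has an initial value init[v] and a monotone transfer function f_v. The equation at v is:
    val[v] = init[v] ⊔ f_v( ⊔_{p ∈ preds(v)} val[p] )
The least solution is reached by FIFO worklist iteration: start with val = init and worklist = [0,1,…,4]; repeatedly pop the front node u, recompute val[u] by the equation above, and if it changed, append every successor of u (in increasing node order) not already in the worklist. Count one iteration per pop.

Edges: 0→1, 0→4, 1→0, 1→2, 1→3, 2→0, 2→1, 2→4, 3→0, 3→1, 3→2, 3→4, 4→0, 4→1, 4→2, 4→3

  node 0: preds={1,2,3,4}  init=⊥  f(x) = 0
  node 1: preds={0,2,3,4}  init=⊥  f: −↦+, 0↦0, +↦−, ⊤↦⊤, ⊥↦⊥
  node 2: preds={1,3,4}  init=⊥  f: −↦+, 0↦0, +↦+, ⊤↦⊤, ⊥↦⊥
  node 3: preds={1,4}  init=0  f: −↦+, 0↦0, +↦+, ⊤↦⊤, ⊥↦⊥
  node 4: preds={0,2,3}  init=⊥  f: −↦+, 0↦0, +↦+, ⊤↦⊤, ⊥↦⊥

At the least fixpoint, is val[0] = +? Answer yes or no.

Worklist (9 pops):
  #1 pop 0: in=0 → 0 (was ⊥); enqueue []
  #2 pop 1: in=0 → 0 (was ⊥); enqueue [0]
  #3 pop 2: in=0 → 0 (was ⊥); enqueue [1]
  #4 pop 3: in=0 → 0 (no change)
  #5 pop 4: in=0 → 0 (was ⊥); enqueue [2,3]
  #6 pop 0: in=0 → 0 (no change)
  #7 pop 1: in=0 → 0 (no change)
  #8 pop 2: in=0 → 0 (no change)
  #9 pop 3: in=0 → 0 (no change)

Fixpoint:
  val[0] = 0
  val[1] = 0
  val[2] = 0
  val[3] = 0
  val[4] = 0

no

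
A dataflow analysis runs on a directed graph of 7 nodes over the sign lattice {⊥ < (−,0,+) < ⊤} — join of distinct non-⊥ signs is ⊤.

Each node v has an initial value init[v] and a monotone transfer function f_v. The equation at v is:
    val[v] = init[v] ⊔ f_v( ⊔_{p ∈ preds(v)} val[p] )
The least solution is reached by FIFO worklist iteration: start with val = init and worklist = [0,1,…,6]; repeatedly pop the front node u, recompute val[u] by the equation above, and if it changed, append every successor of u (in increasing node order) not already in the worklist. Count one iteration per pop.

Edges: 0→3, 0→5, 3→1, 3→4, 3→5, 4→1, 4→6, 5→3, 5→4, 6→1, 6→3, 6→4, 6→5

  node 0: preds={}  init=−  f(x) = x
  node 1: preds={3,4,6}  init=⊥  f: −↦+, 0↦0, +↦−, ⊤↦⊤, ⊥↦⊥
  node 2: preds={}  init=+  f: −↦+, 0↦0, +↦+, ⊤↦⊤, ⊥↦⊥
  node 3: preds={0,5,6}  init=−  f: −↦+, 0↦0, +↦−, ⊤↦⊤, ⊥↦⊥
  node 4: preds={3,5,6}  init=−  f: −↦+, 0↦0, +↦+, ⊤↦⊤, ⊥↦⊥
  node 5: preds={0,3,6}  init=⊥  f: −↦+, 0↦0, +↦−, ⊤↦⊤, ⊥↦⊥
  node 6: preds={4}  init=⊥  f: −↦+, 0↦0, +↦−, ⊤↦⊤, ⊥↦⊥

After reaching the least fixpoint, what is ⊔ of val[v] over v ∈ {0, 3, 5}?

⊤

Trace (11 dequeues):
  [1] u=0 | in ⊥ | out − | ==
  [2] u=1 | in − | out + | prev ⊥ | push {}
  [3] u=2 | in ⊥ | out + | ==
  [4] u=3 | in − | out ⊤ | prev − | push {1}
  [5] u=4 | in ⊤ | out ⊤ | prev − | push {}
  [6] u=5 | in ⊤ | out ⊤ | prev ⊥ | push {3,4}
  [7] u=6 | in ⊤ | out ⊤ | prev ⊥ | push {5}
  [8] u=1 | in ⊤ | out ⊤ | prev + | push {}
  [9] u=3 | in ⊤ | out ⊤ | ==
  [10] u=4 | in ⊤ | out ⊤ | ==
  [11] u=5 | in ⊤ | out ⊤ | ==

Converged values:
  [0] −
  [1] ⊤
  [2] +
  [3] ⊤
  [4] ⊤
  [5] ⊤
  [6] ⊤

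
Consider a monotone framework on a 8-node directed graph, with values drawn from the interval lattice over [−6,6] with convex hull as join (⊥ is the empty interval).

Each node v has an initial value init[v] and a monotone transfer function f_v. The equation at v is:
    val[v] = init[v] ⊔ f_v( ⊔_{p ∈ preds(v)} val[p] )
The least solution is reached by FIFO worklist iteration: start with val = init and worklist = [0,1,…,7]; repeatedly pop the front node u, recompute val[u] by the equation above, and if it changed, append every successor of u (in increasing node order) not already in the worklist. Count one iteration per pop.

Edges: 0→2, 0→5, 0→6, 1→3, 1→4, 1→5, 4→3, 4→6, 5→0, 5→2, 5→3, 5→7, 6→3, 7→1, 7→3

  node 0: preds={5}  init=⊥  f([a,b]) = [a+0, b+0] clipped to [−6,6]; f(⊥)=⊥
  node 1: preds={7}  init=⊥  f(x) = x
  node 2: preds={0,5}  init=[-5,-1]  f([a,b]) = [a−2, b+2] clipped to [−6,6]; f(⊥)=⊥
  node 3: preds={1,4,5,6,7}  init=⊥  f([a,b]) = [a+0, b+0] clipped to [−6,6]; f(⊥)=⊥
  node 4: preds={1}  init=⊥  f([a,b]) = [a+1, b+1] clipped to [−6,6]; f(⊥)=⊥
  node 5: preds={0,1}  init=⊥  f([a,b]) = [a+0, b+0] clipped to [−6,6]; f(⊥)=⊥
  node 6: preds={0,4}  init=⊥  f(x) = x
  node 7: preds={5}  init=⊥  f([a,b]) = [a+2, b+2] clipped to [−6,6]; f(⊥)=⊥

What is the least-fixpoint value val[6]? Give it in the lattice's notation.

⊥

Iteration log — 8 steps:
  step 1. node 0  ⊔preds=⊥  new=⊥  stable
  step 2. node 1  ⊔preds=⊥  new=⊥  stable
  step 3. node 2  ⊔preds=⊥  new=[-5,-1]  stable
  step 4. node 3  ⊔preds=⊥  new=⊥  stable
  step 5. node 4  ⊔preds=⊥  new=⊥  stable
  step 6. node 5  ⊔preds=⊥  new=⊥  stable
  step 7. node 6  ⊔preds=⊥  new=⊥  stable
  step 8. node 7  ⊔preds=⊥  new=⊥  stable

Least fixpoint reached:
  node 0: ⊥
  node 1: ⊥
  node 2: [-5,-1]
  node 3: ⊥
  node 4: ⊥
  node 5: ⊥
  node 6: ⊥
  node 7: ⊥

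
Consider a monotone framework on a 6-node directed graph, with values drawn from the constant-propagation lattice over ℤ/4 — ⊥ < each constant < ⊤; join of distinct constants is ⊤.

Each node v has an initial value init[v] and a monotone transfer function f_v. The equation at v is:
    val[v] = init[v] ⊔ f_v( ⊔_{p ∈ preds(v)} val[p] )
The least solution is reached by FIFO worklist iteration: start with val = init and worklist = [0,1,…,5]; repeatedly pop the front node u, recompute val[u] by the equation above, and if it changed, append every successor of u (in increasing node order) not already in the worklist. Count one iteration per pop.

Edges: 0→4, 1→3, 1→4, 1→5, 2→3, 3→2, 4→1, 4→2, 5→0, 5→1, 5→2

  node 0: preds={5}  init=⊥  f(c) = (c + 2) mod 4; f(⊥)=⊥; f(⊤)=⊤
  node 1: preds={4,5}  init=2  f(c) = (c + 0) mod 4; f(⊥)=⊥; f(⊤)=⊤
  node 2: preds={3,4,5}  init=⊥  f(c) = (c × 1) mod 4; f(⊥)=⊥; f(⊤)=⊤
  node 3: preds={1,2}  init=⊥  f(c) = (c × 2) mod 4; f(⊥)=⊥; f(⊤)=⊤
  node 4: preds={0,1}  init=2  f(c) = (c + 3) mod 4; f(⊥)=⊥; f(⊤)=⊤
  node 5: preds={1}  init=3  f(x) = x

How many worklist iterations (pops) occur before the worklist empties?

Trace (10 dequeues):
  [1] u=0 | in 3 | out 1 | prev ⊥ | push {}
  [2] u=1 | in ⊤ | out ⊤ | prev 2 | push {}
  [3] u=2 | in ⊤ | out ⊤ | prev ⊥ | push {}
  [4] u=3 | in ⊤ | out ⊤ | prev ⊥ | push {2}
  [5] u=4 | in ⊤ | out ⊤ | prev 2 | push {1}
  [6] u=5 | in ⊤ | out ⊤ | prev 3 | push {0}
  [7] u=2 | in ⊤ | out ⊤ | ==
  [8] u=1 | in ⊤ | out ⊤ | ==
  [9] u=0 | in ⊤ | out ⊤ | prev 1 | push {4}
  [10] u=4 | in ⊤ | out ⊤ | ==

Converged values:
  [0] ⊤
  [1] ⊤
  [2] ⊤
  [3] ⊤
  [4] ⊤
  [5] ⊤

10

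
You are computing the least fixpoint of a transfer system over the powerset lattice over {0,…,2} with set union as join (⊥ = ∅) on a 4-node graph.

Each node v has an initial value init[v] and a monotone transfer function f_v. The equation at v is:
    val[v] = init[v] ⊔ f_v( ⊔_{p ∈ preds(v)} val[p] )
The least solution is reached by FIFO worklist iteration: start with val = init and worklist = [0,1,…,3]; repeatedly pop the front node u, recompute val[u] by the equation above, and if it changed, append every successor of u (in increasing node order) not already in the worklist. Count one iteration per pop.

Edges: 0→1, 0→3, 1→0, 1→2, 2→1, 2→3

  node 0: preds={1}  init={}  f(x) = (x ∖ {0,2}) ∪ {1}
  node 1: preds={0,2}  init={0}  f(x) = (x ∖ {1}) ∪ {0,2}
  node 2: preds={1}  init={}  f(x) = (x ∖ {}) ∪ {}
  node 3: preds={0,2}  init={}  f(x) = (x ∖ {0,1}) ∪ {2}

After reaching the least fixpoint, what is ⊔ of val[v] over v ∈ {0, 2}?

{0,1,2}

Iteration log — 6 steps:
  step 1. node 0  ⊔preds={0}  new={1}  old={}  +wl: 
  step 2. node 1  ⊔preds={1}  new={0,2}  old={0}  +wl: 0
  step 3. node 2  ⊔preds={0,2}  new={0,2}  old={}  +wl: 1
  step 4. node 3  ⊔preds={0,1,2}  new={2}  old={}  +wl: 
  step 5. node 0  ⊔preds={0,2}  new={1}  stable
  step 6. node 1  ⊔preds={0,1,2}  new={0,2}  stable

Least fixpoint reached:
  node 0: {1}
  node 1: {0,2}
  node 2: {0,2}
  node 3: {2}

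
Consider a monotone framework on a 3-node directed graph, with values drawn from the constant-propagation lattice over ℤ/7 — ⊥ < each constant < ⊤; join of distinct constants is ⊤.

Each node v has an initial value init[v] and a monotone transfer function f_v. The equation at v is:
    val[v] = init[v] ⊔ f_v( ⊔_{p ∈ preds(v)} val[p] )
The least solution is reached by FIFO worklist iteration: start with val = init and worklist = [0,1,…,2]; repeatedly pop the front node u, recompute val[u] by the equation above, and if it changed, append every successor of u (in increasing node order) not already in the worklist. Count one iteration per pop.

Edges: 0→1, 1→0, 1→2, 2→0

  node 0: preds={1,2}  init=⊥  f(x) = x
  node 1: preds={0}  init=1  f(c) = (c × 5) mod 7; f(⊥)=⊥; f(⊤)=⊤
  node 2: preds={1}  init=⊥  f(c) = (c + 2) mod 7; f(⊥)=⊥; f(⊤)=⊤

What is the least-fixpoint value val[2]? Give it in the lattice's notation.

⊤

Trace (5 dequeues):
  [1] u=0 | in 1 | out 1 | prev ⊥ | push {}
  [2] u=1 | in 1 | out ⊤ | prev 1 | push {0}
  [3] u=2 | in ⊤ | out ⊤ | prev ⊥ | push {}
  [4] u=0 | in ⊤ | out ⊤ | prev 1 | push {1}
  [5] u=1 | in ⊤ | out ⊤ | ==

Converged values:
  [0] ⊤
  [1] ⊤
  [2] ⊤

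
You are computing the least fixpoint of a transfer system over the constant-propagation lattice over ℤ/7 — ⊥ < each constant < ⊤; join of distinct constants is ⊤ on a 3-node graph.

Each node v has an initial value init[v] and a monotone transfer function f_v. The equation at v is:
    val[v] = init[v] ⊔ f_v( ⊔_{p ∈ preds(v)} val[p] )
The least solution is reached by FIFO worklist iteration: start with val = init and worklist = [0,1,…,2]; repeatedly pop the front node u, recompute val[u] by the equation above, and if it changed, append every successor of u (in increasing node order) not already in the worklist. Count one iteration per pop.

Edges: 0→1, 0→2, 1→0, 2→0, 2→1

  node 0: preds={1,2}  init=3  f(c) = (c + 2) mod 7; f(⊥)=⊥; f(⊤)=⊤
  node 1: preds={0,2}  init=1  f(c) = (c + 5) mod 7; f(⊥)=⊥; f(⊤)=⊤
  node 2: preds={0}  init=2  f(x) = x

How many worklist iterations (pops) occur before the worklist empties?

Trace (5 dequeues):
  [1] u=0 | in ⊤ | out ⊤ | prev 3 | push {}
  [2] u=1 | in ⊤ | out ⊤ | prev 1 | push {0}
  [3] u=2 | in ⊤ | out ⊤ | prev 2 | push {1}
  [4] u=0 | in ⊤ | out ⊤ | ==
  [5] u=1 | in ⊤ | out ⊤ | ==

Converged values:
  [0] ⊤
  [1] ⊤
  [2] ⊤

5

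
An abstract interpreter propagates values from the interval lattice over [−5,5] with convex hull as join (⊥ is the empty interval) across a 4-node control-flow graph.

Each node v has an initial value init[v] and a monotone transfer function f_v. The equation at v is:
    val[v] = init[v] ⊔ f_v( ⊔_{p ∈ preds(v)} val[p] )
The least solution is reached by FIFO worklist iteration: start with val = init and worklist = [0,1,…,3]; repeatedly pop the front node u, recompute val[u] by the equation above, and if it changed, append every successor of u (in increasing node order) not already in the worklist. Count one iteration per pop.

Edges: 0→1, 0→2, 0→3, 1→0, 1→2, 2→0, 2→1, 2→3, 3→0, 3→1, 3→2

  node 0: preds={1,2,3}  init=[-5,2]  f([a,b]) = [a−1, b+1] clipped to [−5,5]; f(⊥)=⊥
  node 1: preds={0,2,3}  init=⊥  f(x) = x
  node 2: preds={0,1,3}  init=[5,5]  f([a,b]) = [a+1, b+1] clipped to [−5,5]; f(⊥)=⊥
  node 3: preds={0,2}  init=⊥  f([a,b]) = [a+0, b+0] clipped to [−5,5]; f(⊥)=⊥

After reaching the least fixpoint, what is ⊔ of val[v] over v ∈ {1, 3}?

Trace (7 dequeues):
  [1] u=0 | in [5,5] | out [-5,5] | prev [-5,2] | push {}
  [2] u=1 | in [-5,5] | out [-5,5] | prev ⊥ | push {0}
  [3] u=2 | in [-5,5] | out [-4,5] | prev [5,5] | push {1}
  [4] u=3 | in [-5,5] | out [-5,5] | prev ⊥ | push {2}
  [5] u=0 | in [-5,5] | out [-5,5] | ==
  [6] u=1 | in [-5,5] | out [-5,5] | ==
  [7] u=2 | in [-5,5] | out [-4,5] | ==

Converged values:
  [0] [-5,5]
  [1] [-5,5]
  [2] [-4,5]
  [3] [-5,5]

[-5,5]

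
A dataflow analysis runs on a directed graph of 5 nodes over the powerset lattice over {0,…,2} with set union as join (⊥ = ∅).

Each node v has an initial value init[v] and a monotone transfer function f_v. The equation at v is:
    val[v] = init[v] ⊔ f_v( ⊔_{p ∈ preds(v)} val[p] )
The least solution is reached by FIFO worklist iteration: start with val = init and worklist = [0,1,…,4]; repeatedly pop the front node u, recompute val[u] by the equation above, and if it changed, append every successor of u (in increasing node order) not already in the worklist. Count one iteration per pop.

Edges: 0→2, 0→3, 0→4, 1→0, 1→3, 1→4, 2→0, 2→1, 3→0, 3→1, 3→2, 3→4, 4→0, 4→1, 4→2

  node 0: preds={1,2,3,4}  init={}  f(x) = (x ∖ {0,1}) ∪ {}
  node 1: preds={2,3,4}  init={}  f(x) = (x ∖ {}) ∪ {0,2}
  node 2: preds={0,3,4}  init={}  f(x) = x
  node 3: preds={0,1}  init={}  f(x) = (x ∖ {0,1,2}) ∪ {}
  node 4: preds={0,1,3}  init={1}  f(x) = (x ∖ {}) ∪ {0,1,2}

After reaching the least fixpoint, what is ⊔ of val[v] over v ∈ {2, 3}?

Iteration log — 12 steps:
  step 1. node 0  ⊔preds={1}  new={}  stable
  step 2. node 1  ⊔preds={1}  new={0,1,2}  old={}  +wl: 0
  step 3. node 2  ⊔preds={1}  new={1}  old={}  +wl: 1
  step 4. node 3  ⊔preds={0,1,2}  new={}  stable
  step 5. node 4  ⊔preds={0,1,2}  new={0,1,2}  old={1}  +wl: 2
  step 6. node 0  ⊔preds={0,1,2}  new={2}  old={}  +wl: 3,4
  step 7. node 1  ⊔preds={0,1,2}  new={0,1,2}  stable
  step 8. node 2  ⊔preds={0,1,2}  new={0,1,2}  old={1}  +wl: 0,1
  step 9. node 3  ⊔preds={0,1,2}  new={}  stable
  step 10. node 4  ⊔preds={0,1,2}  new={0,1,2}  stable
  step 11. node 0  ⊔preds={0,1,2}  new={2}  stable
  step 12. node 1  ⊔preds={0,1,2}  new={0,1,2}  stable

Least fixpoint reached:
  node 0: {2}
  node 1: {0,1,2}
  node 2: {0,1,2}
  node 3: {}
  node 4: {0,1,2}

{0,1,2}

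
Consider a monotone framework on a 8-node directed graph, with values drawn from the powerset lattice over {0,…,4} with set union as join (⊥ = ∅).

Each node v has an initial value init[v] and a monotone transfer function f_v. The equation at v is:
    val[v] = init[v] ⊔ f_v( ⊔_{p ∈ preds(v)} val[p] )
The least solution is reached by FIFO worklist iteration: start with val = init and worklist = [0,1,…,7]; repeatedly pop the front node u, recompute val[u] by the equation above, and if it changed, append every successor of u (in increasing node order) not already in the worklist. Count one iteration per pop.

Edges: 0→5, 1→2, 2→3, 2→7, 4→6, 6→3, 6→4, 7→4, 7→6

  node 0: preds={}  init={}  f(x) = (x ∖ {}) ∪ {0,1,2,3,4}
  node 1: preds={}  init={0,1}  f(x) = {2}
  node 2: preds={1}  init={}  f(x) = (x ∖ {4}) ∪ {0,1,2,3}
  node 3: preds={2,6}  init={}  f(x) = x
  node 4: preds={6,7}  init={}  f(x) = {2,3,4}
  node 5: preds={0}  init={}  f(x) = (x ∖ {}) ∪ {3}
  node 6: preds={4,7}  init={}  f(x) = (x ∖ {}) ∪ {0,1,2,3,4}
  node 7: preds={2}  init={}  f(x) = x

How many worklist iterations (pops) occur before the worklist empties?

11

Iteration log — 11 steps:
  step 1. node 0  ⊔preds={}  new={0,1,2,3,4}  old={}  +wl: 
  step 2. node 1  ⊔preds={}  new={0,1,2}  old={0,1}  +wl: 
  step 3. node 2  ⊔preds={0,1,2}  new={0,1,2,3}  old={}  +wl: 
  step 4. node 3  ⊔preds={0,1,2,3}  new={0,1,2,3}  old={}  +wl: 
  step 5. node 4  ⊔preds={}  new={2,3,4}  old={}  +wl: 
  step 6. node 5  ⊔preds={0,1,2,3,4}  new={0,1,2,3,4}  old={}  +wl: 
  step 7. node 6  ⊔preds={2,3,4}  new={0,1,2,3,4}  old={}  +wl: 3,4
  step 8. node 7  ⊔preds={0,1,2,3}  new={0,1,2,3}  old={}  +wl: 6
  step 9. node 3  ⊔preds={0,1,2,3,4}  new={0,1,2,3,4}  old={0,1,2,3}  +wl: 
  step 10. node 4  ⊔preds={0,1,2,3,4}  new={2,3,4}  stable
  step 11. node 6  ⊔preds={0,1,2,3,4}  new={0,1,2,3,4}  stable

Least fixpoint reached:
  node 0: {0,1,2,3,4}
  node 1: {0,1,2}
  node 2: {0,1,2,3}
  node 3: {0,1,2,3,4}
  node 4: {2,3,4}
  node 5: {0,1,2,3,4}
  node 6: {0,1,2,3,4}
  node 7: {0,1,2,3}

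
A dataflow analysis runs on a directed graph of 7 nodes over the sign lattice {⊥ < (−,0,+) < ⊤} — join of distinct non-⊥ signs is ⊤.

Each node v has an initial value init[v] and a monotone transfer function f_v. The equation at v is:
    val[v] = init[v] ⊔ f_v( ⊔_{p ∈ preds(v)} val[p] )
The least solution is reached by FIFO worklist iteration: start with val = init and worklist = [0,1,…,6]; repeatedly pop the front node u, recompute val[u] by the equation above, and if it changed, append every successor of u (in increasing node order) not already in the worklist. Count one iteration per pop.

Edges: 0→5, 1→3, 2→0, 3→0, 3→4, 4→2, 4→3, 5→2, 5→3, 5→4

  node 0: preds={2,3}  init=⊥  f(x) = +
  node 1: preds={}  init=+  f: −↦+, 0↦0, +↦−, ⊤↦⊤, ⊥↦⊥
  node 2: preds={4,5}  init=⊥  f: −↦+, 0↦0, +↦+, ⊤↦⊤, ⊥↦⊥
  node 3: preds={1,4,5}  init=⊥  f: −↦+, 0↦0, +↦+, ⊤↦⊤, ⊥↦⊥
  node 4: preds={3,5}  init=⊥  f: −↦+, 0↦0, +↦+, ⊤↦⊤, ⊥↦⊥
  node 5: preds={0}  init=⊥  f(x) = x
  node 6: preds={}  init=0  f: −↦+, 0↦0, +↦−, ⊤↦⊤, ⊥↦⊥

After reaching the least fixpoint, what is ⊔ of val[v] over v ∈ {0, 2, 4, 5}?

Iteration log — 12 steps:
  step 1. node 0  ⊔preds=⊥  new=+  old=⊥  +wl: 
  step 2. node 1  ⊔preds=⊥  new=+  stable
  step 3. node 2  ⊔preds=⊥  new=⊥  stable
  step 4. node 3  ⊔preds=+  new=+  old=⊥  +wl: 0
  step 5. node 4  ⊔preds=+  new=+  old=⊥  +wl: 2,3
  step 6. node 5  ⊔preds=+  new=+  old=⊥  +wl: 4
  step 7. node 6  ⊔preds=⊥  new=0  stable
  step 8. node 0  ⊔preds=+  new=+  stable
  step 9. node 2  ⊔preds=+  new=+  old=⊥  +wl: 0
  step 10. node 3  ⊔preds=+  new=+  stable
  step 11. node 4  ⊔preds=+  new=+  stable
  step 12. node 0  ⊔preds=+  new=+  stable

Least fixpoint reached:
  node 0: +
  node 1: +
  node 2: +
  node 3: +
  node 4: +
  node 5: +
  node 6: 0

+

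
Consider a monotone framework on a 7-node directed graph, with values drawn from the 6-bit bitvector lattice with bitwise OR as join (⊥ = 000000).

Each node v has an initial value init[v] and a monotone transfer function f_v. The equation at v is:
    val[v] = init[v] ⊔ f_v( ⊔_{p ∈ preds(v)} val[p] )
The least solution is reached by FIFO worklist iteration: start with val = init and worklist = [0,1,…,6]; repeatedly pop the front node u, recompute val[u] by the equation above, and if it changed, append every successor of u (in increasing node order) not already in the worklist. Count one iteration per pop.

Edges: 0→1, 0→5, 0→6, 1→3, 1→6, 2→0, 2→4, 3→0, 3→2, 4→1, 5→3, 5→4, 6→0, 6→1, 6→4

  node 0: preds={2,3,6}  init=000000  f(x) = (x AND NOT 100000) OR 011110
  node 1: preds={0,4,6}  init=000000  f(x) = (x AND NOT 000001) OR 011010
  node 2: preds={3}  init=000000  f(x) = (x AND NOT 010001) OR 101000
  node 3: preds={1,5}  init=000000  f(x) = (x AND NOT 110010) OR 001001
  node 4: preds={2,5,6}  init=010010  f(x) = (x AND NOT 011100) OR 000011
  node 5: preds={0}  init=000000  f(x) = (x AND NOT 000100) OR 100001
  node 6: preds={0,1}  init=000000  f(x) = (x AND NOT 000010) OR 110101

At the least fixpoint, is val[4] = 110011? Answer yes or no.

yes

Iteration log — 15 steps:
  step 1. node 0  ⊔preds=000000  new=011110  old=000000  +wl: 
  step 2. node 1  ⊔preds=011110  new=011110  old=000000  +wl: 
  step 3. node 2  ⊔preds=000000  new=101000  old=000000  +wl: 0
  step 4. node 3  ⊔preds=011110  new=001101  old=000000  +wl: 2
  step 5. node 4  ⊔preds=101000  new=110011  old=010010  +wl: 1
  step 6. node 5  ⊔preds=011110  new=111011  old=000000  +wl: 3,4
  step 7. node 6  ⊔preds=011110  new=111101  old=000000  +wl: 
  step 8. node 0  ⊔preds=111101  new=011111  old=011110  +wl: 5,6
  step 9. node 2  ⊔preds=001101  new=101100  old=101000  +wl: 0
  step 10. node 1  ⊔preds=111111  new=111110  old=011110  +wl: 
  step 11. node 3  ⊔preds=111111  new=001101  stable
  step 12. node 4  ⊔preds=111111  new=110011  stable
  step 13. node 5  ⊔preds=011111  new=111011  stable
  step 14. node 6  ⊔preds=111111  new=111101  stable
  step 15. node 0  ⊔preds=111101  new=011111  stable

Least fixpoint reached:
  node 0: 011111
  node 1: 111110
  node 2: 101100
  node 3: 001101
  node 4: 110011
  node 5: 111011
  node 6: 111101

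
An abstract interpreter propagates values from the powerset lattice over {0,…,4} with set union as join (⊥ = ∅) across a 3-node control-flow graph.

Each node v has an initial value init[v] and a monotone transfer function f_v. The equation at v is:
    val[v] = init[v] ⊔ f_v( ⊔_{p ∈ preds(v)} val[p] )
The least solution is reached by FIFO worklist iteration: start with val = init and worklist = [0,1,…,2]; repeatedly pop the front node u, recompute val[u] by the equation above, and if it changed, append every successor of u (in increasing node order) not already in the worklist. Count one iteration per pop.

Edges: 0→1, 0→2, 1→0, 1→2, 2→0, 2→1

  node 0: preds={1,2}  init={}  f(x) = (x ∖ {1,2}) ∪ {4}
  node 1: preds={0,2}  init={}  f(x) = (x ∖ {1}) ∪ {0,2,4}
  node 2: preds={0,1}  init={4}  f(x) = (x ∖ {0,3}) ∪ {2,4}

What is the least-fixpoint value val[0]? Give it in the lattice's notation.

Worklist (6 pops):
  #1 pop 0: in={4} → {4} (was {}); enqueue []
  #2 pop 1: in={4} → {0,2,4} (was {}); enqueue [0]
  #3 pop 2: in={0,2,4} → {2,4} (was {4}); enqueue [1]
  #4 pop 0: in={0,2,4} → {0,4} (was {4}); enqueue [2]
  #5 pop 1: in={0,2,4} → {0,2,4} (no change)
  #6 pop 2: in={0,2,4} → {2,4} (no change)

Fixpoint:
  val[0] = {0,4}
  val[1] = {0,2,4}
  val[2] = {2,4}

{0,4}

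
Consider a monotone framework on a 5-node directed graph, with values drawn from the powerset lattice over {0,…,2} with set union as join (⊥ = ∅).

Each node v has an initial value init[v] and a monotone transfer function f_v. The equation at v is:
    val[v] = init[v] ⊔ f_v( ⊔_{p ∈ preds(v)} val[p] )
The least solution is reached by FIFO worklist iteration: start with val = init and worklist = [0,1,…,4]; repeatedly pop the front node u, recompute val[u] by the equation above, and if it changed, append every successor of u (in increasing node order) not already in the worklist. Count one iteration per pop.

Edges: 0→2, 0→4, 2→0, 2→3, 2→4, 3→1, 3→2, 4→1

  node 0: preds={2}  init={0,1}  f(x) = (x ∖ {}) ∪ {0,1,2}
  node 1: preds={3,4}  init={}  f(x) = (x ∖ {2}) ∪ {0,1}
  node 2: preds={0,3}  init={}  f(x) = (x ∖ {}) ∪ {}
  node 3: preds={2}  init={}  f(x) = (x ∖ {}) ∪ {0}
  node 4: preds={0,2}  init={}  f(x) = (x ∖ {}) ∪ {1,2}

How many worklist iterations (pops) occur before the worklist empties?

Worklist (8 pops):
  #1 pop 0: in={} → {0,1,2} (was {0,1}); enqueue []
  #2 pop 1: in={} → {0,1} (was {}); enqueue []
  #3 pop 2: in={0,1,2} → {0,1,2} (was {}); enqueue [0]
  #4 pop 3: in={0,1,2} → {0,1,2} (was {}); enqueue [1,2]
  #5 pop 4: in={0,1,2} → {0,1,2} (was {}); enqueue []
  #6 pop 0: in={0,1,2} → {0,1,2} (no change)
  #7 pop 1: in={0,1,2} → {0,1} (no change)
  #8 pop 2: in={0,1,2} → {0,1,2} (no change)

Fixpoint:
  val[0] = {0,1,2}
  val[1] = {0,1}
  val[2] = {0,1,2}
  val[3] = {0,1,2}
  val[4] = {0,1,2}

8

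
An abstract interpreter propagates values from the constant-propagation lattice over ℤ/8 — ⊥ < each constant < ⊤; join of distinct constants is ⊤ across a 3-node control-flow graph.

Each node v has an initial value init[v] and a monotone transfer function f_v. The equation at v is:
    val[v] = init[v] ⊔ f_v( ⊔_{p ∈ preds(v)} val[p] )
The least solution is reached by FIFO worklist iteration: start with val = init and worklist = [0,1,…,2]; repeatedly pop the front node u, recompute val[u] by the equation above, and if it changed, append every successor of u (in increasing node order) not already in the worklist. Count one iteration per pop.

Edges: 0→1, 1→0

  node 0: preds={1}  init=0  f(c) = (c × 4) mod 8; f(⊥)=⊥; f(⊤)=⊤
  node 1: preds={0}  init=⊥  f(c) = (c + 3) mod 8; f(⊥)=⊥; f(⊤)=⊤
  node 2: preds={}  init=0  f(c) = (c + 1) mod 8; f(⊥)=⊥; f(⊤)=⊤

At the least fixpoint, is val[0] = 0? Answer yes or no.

no

Iteration log — 6 steps:
  step 1. node 0  ⊔preds=⊥  new=0  stable
  step 2. node 1  ⊔preds=0  new=3  old=⊥  +wl: 0
  step 3. node 2  ⊔preds=⊥  new=0  stable
  step 4. node 0  ⊔preds=3  new=⊤  old=0  +wl: 1
  step 5. node 1  ⊔preds=⊤  new=⊤  old=3  +wl: 0
  step 6. node 0  ⊔preds=⊤  new=⊤  stable

Least fixpoint reached:
  node 0: ⊤
  node 1: ⊤
  node 2: 0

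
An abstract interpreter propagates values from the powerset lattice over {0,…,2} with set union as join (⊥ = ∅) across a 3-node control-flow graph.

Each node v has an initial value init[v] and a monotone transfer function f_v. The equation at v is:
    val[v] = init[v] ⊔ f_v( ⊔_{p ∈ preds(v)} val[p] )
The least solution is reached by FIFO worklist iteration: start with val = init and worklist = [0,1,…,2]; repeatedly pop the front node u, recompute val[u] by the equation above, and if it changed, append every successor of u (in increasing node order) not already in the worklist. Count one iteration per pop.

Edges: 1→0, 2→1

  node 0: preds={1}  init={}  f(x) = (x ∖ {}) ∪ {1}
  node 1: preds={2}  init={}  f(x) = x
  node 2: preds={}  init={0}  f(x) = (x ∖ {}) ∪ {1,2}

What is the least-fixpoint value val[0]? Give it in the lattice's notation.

Iteration log — 6 steps:
  step 1. node 0  ⊔preds={}  new={1}  old={}  +wl: 
  step 2. node 1  ⊔preds={0}  new={0}  old={}  +wl: 0
  step 3. node 2  ⊔preds={}  new={0,1,2}  old={0}  +wl: 1
  step 4. node 0  ⊔preds={0}  new={0,1}  old={1}  +wl: 
  step 5. node 1  ⊔preds={0,1,2}  new={0,1,2}  old={0}  +wl: 0
  step 6. node 0  ⊔preds={0,1,2}  new={0,1,2}  old={0,1}  +wl: 

Least fixpoint reached:
  node 0: {0,1,2}
  node 1: {0,1,2}
  node 2: {0,1,2}

{0,1,2}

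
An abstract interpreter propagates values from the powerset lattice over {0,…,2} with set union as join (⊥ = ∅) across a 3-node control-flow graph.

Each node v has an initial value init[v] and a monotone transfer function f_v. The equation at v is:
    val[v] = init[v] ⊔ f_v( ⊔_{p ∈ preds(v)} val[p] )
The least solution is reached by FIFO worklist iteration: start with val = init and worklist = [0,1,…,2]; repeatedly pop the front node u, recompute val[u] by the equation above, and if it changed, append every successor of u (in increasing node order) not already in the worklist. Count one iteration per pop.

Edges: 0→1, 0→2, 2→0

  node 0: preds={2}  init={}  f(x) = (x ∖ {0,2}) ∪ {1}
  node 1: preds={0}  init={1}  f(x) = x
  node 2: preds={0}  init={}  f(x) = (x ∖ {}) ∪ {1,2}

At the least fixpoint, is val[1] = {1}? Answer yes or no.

Iteration log — 4 steps:
  step 1. node 0  ⊔preds={}  new={1}  old={}  +wl: 
  step 2. node 1  ⊔preds={1}  new={1}  stable
  step 3. node 2  ⊔preds={1}  new={1,2}  old={}  +wl: 0
  step 4. node 0  ⊔preds={1,2}  new={1}  stable

Least fixpoint reached:
  node 0: {1}
  node 1: {1}
  node 2: {1,2}

yes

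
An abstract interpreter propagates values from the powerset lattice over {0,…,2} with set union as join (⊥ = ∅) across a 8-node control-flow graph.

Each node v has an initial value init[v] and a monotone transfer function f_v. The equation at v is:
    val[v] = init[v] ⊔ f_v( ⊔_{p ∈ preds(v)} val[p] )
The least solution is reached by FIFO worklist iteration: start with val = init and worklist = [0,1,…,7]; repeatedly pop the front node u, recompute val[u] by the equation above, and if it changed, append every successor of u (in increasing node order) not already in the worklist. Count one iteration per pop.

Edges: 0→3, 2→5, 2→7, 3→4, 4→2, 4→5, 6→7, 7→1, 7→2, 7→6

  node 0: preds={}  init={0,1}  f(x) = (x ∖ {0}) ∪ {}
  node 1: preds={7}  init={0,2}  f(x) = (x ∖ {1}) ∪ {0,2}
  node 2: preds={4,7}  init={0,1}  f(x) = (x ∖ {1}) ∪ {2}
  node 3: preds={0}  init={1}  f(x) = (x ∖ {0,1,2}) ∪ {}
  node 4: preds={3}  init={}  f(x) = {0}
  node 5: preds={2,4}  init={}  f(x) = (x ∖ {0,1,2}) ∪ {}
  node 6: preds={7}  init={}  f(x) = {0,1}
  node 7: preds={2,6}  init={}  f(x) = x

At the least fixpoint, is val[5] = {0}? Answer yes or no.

Trace (11 dequeues):
  [1] u=0 | in {} | out {0,1} | ==
  [2] u=1 | in {} | out {0,2} | ==
  [3] u=2 | in {} | out {0,1,2} | prev {0,1} | push {}
  [4] u=3 | in {0,1} | out {1} | ==
  [5] u=4 | in {1} | out {0} | prev {} | push {2}
  [6] u=5 | in {0,1,2} | out {} | ==
  [7] u=6 | in {} | out {0,1} | prev {} | push {}
  [8] u=7 | in {0,1,2} | out {0,1,2} | prev {} | push {1,6}
  [9] u=2 | in {0,1,2} | out {0,1,2} | ==
  [10] u=1 | in {0,1,2} | out {0,2} | ==
  [11] u=6 | in {0,1,2} | out {0,1} | ==

Converged values:
  [0] {0,1}
  [1] {0,2}
  [2] {0,1,2}
  [3] {1}
  [4] {0}
  [5] {}
  [6] {0,1}
  [7] {0,1,2}

no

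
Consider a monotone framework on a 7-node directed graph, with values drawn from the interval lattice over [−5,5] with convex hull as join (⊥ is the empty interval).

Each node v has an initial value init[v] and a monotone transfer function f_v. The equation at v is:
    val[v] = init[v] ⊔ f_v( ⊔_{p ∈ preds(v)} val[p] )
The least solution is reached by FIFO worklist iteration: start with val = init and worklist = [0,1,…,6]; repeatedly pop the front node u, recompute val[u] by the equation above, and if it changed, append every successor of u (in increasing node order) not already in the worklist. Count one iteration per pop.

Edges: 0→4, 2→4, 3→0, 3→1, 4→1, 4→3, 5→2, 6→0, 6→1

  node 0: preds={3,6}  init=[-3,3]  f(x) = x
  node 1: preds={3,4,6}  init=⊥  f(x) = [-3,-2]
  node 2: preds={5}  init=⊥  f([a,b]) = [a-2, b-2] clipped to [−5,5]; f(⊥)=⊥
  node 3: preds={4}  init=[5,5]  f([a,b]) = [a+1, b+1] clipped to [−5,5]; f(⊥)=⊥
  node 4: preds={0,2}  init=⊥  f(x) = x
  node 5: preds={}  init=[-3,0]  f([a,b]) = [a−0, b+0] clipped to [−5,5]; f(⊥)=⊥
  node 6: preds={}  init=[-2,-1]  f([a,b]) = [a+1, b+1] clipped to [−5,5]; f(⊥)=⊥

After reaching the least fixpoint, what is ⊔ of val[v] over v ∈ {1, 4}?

Trace (12 dequeues):
  [1] u=0 | in [-2,5] | out [-3,5] | prev [-3,3] | push {}
  [2] u=1 | in [-2,5] | out [-3,-2] | prev ⊥ | push {}
  [3] u=2 | in [-3,0] | out [-5,-2] | prev ⊥ | push {}
  [4] u=3 | in ⊥ | out [5,5] | ==
  [5] u=4 | in [-5,5] | out [-5,5] | prev ⊥ | push {1,3}
  [6] u=5 | in ⊥ | out [-3,0] | ==
  [7] u=6 | in ⊥ | out [-2,-1] | ==
  [8] u=1 | in [-5,5] | out [-3,-2] | ==
  [9] u=3 | in [-5,5] | out [-4,5] | prev [5,5] | push {0,1}
  [10] u=0 | in [-4,5] | out [-4,5] | prev [-3,5] | push {4}
  [11] u=1 | in [-5,5] | out [-3,-2] | ==
  [12] u=4 | in [-5,5] | out [-5,5] | ==

Converged values:
  [0] [-4,5]
  [1] [-3,-2]
  [2] [-5,-2]
  [3] [-4,5]
  [4] [-5,5]
  [5] [-3,0]
  [6] [-2,-1]

[-5,5]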